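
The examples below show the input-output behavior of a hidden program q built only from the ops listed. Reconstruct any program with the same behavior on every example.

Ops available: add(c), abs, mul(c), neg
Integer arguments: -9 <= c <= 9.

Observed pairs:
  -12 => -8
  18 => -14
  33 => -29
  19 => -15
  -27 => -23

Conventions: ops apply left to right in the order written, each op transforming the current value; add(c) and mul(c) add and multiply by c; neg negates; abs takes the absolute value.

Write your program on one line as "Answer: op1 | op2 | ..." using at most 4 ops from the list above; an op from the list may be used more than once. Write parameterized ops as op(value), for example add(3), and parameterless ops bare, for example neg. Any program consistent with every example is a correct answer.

abs | neg | add(4)

Check, running the answer program on each example:
  -12 -> 12 -> -12 -> -8
  18 -> 18 -> -18 -> -14
  33 -> 33 -> -33 -> -29
  19 -> 19 -> -19 -> -15
  -27 -> 27 -> -27 -> -23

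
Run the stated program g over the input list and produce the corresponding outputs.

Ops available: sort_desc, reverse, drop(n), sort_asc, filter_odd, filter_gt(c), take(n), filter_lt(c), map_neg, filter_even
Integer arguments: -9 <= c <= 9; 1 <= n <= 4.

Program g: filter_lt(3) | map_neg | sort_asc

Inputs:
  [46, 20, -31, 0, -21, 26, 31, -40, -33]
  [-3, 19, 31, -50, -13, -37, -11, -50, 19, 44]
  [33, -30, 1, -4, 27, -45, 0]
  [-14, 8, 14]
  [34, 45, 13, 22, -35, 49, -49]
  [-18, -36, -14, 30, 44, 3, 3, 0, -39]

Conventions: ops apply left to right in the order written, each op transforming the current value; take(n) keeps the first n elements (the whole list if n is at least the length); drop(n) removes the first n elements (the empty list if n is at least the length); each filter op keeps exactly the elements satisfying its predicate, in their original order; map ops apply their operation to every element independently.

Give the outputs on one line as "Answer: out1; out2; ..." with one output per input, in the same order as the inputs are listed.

Execution, op by op:
  [46, 20, -31, 0, -21, 26, 31, -40, -33] -> [-31, 0, -21, -40, -33] -> [31, 0, 21, 40, 33] -> [0, 21, 31, 33, 40]
  [-3, 19, 31, -50, -13, -37, -11, -50, 19, 44] -> [-3, -50, -13, -37, -11, -50] -> [3, 50, 13, 37, 11, 50] -> [3, 11, 13, 37, 50, 50]
  [33, -30, 1, -4, 27, -45, 0] -> [-30, 1, -4, -45, 0] -> [30, -1, 4, 45, 0] -> [-1, 0, 4, 30, 45]
  [-14, 8, 14] -> [-14] -> [14] -> [14]
  [34, 45, 13, 22, -35, 49, -49] -> [-35, -49] -> [35, 49] -> [35, 49]
  [-18, -36, -14, 30, 44, 3, 3, 0, -39] -> [-18, -36, -14, 0, -39] -> [18, 36, 14, 0, 39] -> [0, 14, 18, 36, 39]

[0, 21, 31, 33, 40]; [3, 11, 13, 37, 50, 50]; [-1, 0, 4, 30, 45]; [14]; [35, 49]; [0, 14, 18, 36, 39]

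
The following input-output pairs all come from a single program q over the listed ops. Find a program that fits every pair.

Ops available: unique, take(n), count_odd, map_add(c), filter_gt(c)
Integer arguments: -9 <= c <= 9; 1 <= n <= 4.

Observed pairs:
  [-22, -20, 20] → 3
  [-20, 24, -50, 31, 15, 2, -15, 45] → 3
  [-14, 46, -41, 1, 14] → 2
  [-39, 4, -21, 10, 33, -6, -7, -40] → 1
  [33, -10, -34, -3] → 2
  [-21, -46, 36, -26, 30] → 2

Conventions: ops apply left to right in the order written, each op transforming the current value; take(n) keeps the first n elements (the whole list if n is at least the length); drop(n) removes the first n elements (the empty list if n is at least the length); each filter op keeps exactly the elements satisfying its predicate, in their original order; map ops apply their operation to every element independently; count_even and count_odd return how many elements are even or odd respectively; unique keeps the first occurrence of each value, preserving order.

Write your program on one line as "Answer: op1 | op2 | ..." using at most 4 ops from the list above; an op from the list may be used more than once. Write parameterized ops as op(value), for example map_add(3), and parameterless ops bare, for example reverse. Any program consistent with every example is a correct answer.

map_add(-3) | take(3) | count_odd

Check, running the answer program on each example:
  [-22, -20, 20] -> [-25, -23, 17] -> [-25, -23, 17] -> 3
  [-20, 24, -50, 31, 15, 2, -15, 45] -> [-23, 21, -53, 28, 12, -1, -18, 42] -> [-23, 21, -53] -> 3
  [-14, 46, -41, 1, 14] -> [-17, 43, -44, -2, 11] -> [-17, 43, -44] -> 2
  [-39, 4, -21, 10, 33, -6, -7, -40] -> [-42, 1, -24, 7, 30, -9, -10, -43] -> [-42, 1, -24] -> 1
  [33, -10, -34, -3] -> [30, -13, -37, -6] -> [30, -13, -37] -> 2
  [-21, -46, 36, -26, 30] -> [-24, -49, 33, -29, 27] -> [-24, -49, 33] -> 2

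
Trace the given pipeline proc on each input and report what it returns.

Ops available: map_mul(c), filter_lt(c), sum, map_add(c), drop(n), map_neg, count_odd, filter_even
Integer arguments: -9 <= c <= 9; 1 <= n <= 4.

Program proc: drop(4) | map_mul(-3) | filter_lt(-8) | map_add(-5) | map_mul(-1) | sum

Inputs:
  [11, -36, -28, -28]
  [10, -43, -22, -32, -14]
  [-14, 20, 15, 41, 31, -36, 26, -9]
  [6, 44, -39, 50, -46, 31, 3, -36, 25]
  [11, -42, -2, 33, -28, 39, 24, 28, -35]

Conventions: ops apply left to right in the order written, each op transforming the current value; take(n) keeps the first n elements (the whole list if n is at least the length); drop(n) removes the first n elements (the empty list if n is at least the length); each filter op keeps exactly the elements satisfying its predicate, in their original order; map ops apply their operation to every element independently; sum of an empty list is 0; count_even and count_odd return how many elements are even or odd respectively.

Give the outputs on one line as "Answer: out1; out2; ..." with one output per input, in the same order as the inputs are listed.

Execution, op by op:
  [11, -36, -28, -28] -> [] -> [] -> [] -> [] -> [] -> 0
  [10, -43, -22, -32, -14] -> [-14] -> [42] -> [] -> [] -> [] -> 0
  [-14, 20, 15, 41, 31, -36, 26, -9] -> [31, -36, 26, -9] -> [-93, 108, -78, 27] -> [-93, -78] -> [-98, -83] -> [98, 83] -> 181
  [6, 44, -39, 50, -46, 31, 3, -36, 25] -> [-46, 31, 3, -36, 25] -> [138, -93, -9, 108, -75] -> [-93, -9, -75] -> [-98, -14, -80] -> [98, 14, 80] -> 192
  [11, -42, -2, 33, -28, 39, 24, 28, -35] -> [-28, 39, 24, 28, -35] -> [84, -117, -72, -84, 105] -> [-117, -72, -84] -> [-122, -77, -89] -> [122, 77, 89] -> 288

0; 0; 181; 192; 288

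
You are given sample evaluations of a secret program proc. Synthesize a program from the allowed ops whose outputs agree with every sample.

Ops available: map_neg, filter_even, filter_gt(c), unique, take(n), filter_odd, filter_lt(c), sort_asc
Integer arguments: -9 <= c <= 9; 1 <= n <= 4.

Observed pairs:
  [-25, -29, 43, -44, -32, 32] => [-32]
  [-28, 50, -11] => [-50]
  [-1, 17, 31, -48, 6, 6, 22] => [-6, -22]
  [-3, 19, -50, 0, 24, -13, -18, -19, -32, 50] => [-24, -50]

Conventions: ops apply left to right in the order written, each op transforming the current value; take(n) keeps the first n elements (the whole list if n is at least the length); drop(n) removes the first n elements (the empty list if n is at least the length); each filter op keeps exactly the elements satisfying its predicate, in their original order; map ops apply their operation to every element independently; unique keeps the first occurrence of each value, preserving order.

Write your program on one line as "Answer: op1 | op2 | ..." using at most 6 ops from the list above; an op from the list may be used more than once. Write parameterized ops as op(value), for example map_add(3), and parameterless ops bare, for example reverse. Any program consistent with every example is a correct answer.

sort_asc | filter_even | map_neg | filter_lt(7) | unique | filter_lt(-2)

Check, running the answer program on each example:
  [-25, -29, 43, -44, -32, 32] -> [-44, -32, -29, -25, 32, 43] -> [-44, -32, 32] -> [44, 32, -32] -> [-32] -> [-32] -> [-32]
  [-28, 50, -11] -> [-28, -11, 50] -> [-28, 50] -> [28, -50] -> [-50] -> [-50] -> [-50]
  [-1, 17, 31, -48, 6, 6, 22] -> [-48, -1, 6, 6, 17, 22, 31] -> [-48, 6, 6, 22] -> [48, -6, -6, -22] -> [-6, -6, -22] -> [-6, -22] -> [-6, -22]
  [-3, 19, -50, 0, 24, -13, -18, -19, -32, 50] -> [-50, -32, -19, -18, -13, -3, 0, 19, 24, 50] -> [-50, -32, -18, 0, 24, 50] -> [50, 32, 18, 0, -24, -50] -> [0, -24, -50] -> [0, -24, -50] -> [-24, -50]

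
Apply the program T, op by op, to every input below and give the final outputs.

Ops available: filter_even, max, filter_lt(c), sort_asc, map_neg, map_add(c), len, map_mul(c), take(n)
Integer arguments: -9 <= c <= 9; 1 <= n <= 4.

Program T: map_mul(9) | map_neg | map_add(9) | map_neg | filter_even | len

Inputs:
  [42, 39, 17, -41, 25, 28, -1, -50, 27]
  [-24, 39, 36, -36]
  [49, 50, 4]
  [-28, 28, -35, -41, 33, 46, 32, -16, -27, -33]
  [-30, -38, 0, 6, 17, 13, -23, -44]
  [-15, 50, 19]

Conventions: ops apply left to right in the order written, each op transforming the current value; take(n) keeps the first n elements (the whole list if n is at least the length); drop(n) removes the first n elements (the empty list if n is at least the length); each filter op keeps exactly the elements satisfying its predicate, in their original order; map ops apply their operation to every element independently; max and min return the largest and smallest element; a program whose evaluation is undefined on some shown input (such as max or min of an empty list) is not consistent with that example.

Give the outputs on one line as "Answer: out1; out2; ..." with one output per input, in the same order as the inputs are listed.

6; 1; 1; 5; 3; 2

Execution, op by op:
  [42, 39, 17, -41, 25, 28, -1, -50, 27] -> [378, 351, 153, -369, 225, 252, -9, -450, 243] -> [-378, -351, -153, 369, -225, -252, 9, 450, -243] -> [-369, -342, -144, 378, -216, -243, 18, 459, -234] -> [369, 342, 144, -378, 216, 243, -18, -459, 234] -> [342, 144, -378, 216, -18, 234] -> 6
  [-24, 39, 36, -36] -> [-216, 351, 324, -324] -> [216, -351, -324, 324] -> [225, -342, -315, 333] -> [-225, 342, 315, -333] -> [342] -> 1
  [49, 50, 4] -> [441, 450, 36] -> [-441, -450, -36] -> [-432, -441, -27] -> [432, 441, 27] -> [432] -> 1
  [-28, 28, -35, -41, 33, 46, 32, -16, -27, -33] -> [-252, 252, -315, -369, 297, 414, 288, -144, -243, -297] -> [252, -252, 315, 369, -297, -414, -288, 144, 243, 297] -> [261, -243, 324, 378, -288, -405, -279, 153, 252, 306] -> [-261, 243, -324, -378, 288, 405, 279, -153, -252, -306] -> [-324, -378, 288, -252, -306] -> 5
  [-30, -38, 0, 6, 17, 13, -23, -44] -> [-270, -342, 0, 54, 153, 117, -207, -396] -> [270, 342, 0, -54, -153, -117, 207, 396] -> [279, 351, 9, -45, -144, -108, 216, 405] -> [-279, -351, -9, 45, 144, 108, -216, -405] -> [144, 108, -216] -> 3
  [-15, 50, 19] -> [-135, 450, 171] -> [135, -450, -171] -> [144, -441, -162] -> [-144, 441, 162] -> [-144, 162] -> 2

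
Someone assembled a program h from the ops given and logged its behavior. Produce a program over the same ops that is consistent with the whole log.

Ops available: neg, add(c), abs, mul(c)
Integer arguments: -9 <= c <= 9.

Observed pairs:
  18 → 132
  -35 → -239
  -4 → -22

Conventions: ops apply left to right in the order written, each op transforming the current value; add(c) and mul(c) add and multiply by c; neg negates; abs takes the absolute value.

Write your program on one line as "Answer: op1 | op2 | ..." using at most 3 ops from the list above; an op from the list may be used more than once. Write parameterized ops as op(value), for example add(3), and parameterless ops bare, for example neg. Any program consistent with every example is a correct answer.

neg | mul(-7) | add(6)

Check, running the answer program on each example:
  18 -> -18 -> 126 -> 132
  -35 -> 35 -> -245 -> -239
  -4 -> 4 -> -28 -> -22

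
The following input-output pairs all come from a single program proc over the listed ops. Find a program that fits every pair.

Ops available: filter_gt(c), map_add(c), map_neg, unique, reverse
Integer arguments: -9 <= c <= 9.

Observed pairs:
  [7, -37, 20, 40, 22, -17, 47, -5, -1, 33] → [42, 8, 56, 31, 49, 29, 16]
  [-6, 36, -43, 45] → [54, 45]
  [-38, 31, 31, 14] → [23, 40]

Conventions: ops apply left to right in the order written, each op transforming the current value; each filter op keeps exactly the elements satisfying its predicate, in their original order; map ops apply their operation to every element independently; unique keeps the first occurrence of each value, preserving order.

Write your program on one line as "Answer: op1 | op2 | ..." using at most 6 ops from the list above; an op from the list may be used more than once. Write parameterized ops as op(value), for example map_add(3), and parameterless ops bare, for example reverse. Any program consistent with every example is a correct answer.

map_add(9) | reverse | filter_gt(3) | filter_gt(5) | unique

Check, running the answer program on each example:
  [7, -37, 20, 40, 22, -17, 47, -5, -1, 33] -> [16, -28, 29, 49, 31, -8, 56, 4, 8, 42] -> [42, 8, 4, 56, -8, 31, 49, 29, -28, 16] -> [42, 8, 4, 56, 31, 49, 29, 16] -> [42, 8, 56, 31, 49, 29, 16] -> [42, 8, 56, 31, 49, 29, 16]
  [-6, 36, -43, 45] -> [3, 45, -34, 54] -> [54, -34, 45, 3] -> [54, 45] -> [54, 45] -> [54, 45]
  [-38, 31, 31, 14] -> [-29, 40, 40, 23] -> [23, 40, 40, -29] -> [23, 40, 40] -> [23, 40, 40] -> [23, 40]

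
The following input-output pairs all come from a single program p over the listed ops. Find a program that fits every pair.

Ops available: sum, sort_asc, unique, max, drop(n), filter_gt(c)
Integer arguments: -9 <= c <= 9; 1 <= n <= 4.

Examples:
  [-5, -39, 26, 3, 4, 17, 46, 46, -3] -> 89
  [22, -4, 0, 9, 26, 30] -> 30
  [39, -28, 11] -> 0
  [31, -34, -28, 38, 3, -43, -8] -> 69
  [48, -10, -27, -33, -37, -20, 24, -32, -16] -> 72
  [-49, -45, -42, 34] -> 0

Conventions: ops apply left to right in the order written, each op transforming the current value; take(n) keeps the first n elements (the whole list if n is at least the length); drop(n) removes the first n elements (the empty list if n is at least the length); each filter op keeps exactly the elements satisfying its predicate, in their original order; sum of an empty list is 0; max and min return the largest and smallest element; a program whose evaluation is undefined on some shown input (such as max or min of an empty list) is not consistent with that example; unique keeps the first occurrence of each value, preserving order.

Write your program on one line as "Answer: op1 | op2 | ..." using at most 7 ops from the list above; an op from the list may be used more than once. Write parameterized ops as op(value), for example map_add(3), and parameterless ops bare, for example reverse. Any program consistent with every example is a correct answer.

sort_asc | drop(4) | drop(1) | unique | filter_gt(-7) | sum

Check, running the answer program on each example:
  [-5, -39, 26, 3, 4, 17, 46, 46, -3] -> [-39, -5, -3, 3, 4, 17, 26, 46, 46] -> [4, 17, 26, 46, 46] -> [17, 26, 46, 46] -> [17, 26, 46] -> [17, 26, 46] -> 89
  [22, -4, 0, 9, 26, 30] -> [-4, 0, 9, 22, 26, 30] -> [26, 30] -> [30] -> [30] -> [30] -> 30
  [39, -28, 11] -> [-28, 11, 39] -> [] -> [] -> [] -> [] -> 0
  [31, -34, -28, 38, 3, -43, -8] -> [-43, -34, -28, -8, 3, 31, 38] -> [3, 31, 38] -> [31, 38] -> [31, 38] -> [31, 38] -> 69
  [48, -10, -27, -33, -37, -20, 24, -32, -16] -> [-37, -33, -32, -27, -20, -16, -10, 24, 48] -> [-20, -16, -10, 24, 48] -> [-16, -10, 24, 48] -> [-16, -10, 24, 48] -> [24, 48] -> 72
  [-49, -45, -42, 34] -> [-49, -45, -42, 34] -> [] -> [] -> [] -> [] -> 0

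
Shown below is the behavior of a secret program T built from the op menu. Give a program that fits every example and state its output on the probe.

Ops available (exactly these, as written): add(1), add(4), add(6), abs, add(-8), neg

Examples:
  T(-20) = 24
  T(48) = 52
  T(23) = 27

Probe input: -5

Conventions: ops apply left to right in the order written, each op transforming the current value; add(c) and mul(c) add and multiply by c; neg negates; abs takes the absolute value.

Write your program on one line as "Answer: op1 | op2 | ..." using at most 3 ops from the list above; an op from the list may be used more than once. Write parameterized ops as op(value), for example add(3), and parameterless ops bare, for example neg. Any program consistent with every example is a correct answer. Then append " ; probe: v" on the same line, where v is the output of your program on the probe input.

abs | add(4) ; probe: 9

Check, running the answer program on each example:
  -20 -> 20 -> 24
  48 -> 48 -> 52
  23 -> 23 -> 27
  probe: -5 -> 5 -> 9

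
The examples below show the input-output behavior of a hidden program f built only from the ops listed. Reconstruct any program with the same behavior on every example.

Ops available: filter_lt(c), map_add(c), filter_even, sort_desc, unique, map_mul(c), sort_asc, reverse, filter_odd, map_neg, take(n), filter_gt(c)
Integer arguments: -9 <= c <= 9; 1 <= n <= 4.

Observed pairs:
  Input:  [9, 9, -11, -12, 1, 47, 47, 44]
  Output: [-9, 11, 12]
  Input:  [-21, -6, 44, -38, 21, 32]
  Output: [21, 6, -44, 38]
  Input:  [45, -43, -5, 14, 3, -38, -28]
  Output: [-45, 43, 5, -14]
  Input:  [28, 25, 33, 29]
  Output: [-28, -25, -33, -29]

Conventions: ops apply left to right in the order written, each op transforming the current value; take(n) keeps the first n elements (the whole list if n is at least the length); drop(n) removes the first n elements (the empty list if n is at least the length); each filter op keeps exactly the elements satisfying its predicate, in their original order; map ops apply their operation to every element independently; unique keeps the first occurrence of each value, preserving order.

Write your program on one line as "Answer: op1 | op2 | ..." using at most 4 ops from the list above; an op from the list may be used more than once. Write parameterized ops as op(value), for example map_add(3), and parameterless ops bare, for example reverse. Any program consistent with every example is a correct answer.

map_neg | take(4) | unique

Check, running the answer program on each example:
  [9, 9, -11, -12, 1, 47, 47, 44] -> [-9, -9, 11, 12, -1, -47, -47, -44] -> [-9, -9, 11, 12] -> [-9, 11, 12]
  [-21, -6, 44, -38, 21, 32] -> [21, 6, -44, 38, -21, -32] -> [21, 6, -44, 38] -> [21, 6, -44, 38]
  [45, -43, -5, 14, 3, -38, -28] -> [-45, 43, 5, -14, -3, 38, 28] -> [-45, 43, 5, -14] -> [-45, 43, 5, -14]
  [28, 25, 33, 29] -> [-28, -25, -33, -29] -> [-28, -25, -33, -29] -> [-28, -25, -33, -29]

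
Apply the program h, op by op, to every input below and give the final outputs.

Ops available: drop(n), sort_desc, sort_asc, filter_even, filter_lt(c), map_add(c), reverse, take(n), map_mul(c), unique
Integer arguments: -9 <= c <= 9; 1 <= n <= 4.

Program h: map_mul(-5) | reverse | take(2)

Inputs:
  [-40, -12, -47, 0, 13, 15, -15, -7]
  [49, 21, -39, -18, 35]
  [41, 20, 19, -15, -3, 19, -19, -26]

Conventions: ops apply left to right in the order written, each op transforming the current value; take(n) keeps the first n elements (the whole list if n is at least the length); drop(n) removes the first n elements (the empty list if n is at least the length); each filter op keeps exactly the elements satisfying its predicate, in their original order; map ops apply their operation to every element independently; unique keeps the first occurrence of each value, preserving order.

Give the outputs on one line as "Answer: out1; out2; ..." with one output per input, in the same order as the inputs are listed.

[35, 75]; [-175, 90]; [130, 95]

Execution, op by op:
  [-40, -12, -47, 0, 13, 15, -15, -7] -> [200, 60, 235, 0, -65, -75, 75, 35] -> [35, 75, -75, -65, 0, 235, 60, 200] -> [35, 75]
  [49, 21, -39, -18, 35] -> [-245, -105, 195, 90, -175] -> [-175, 90, 195, -105, -245] -> [-175, 90]
  [41, 20, 19, -15, -3, 19, -19, -26] -> [-205, -100, -95, 75, 15, -95, 95, 130] -> [130, 95, -95, 15, 75, -95, -100, -205] -> [130, 95]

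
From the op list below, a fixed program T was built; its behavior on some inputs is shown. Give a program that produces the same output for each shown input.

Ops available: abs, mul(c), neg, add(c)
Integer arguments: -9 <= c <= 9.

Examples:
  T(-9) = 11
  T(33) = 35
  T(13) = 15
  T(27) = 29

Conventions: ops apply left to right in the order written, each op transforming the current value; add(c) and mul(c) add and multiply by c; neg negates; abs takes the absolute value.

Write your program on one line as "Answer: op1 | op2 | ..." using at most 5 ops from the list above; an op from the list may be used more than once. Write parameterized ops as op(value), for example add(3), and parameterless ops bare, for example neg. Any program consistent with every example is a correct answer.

abs | neg | add(-2) | neg

Check, running the answer program on each example:
  -9 -> 9 -> -9 -> -11 -> 11
  33 -> 33 -> -33 -> -35 -> 35
  13 -> 13 -> -13 -> -15 -> 15
  27 -> 27 -> -27 -> -29 -> 29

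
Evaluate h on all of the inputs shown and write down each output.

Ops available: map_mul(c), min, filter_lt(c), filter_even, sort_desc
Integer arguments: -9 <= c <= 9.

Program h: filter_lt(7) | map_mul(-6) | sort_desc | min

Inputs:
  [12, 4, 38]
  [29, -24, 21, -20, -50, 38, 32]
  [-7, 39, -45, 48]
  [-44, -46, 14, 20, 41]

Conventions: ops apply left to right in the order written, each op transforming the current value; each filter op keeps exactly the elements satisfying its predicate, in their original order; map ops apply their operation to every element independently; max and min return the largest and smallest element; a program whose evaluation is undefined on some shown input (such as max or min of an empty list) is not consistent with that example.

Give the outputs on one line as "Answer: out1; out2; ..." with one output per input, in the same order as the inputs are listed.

Execution, op by op:
  [12, 4, 38] -> [4] -> [-24] -> [-24] -> -24
  [29, -24, 21, -20, -50, 38, 32] -> [-24, -20, -50] -> [144, 120, 300] -> [300, 144, 120] -> 120
  [-7, 39, -45, 48] -> [-7, -45] -> [42, 270] -> [270, 42] -> 42
  [-44, -46, 14, 20, 41] -> [-44, -46] -> [264, 276] -> [276, 264] -> 264

-24; 120; 42; 264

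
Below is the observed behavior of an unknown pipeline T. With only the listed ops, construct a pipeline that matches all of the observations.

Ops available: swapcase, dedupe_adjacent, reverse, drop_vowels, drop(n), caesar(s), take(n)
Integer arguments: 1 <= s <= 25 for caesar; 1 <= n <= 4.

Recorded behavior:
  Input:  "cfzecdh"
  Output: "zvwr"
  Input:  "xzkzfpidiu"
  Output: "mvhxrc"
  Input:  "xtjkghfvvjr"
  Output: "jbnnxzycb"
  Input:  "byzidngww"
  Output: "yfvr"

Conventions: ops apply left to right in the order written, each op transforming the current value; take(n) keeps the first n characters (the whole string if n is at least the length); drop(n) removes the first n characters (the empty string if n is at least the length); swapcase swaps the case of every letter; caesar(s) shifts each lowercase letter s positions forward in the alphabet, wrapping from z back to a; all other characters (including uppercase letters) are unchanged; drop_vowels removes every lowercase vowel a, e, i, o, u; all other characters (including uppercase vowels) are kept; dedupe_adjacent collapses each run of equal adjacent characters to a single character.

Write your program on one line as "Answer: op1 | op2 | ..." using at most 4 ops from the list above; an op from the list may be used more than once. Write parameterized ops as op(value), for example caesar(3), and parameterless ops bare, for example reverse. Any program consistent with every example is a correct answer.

drop(2) | caesar(18) | drop_vowels | reverse

Check, running the answer program on each example:
  "cfzecdh" -> "zecdh" -> "rwuvz" -> "rwvz" -> "zvwr"
  "xzkzfpidiu" -> "kzfpidiu" -> "crxhavam" -> "crxhvm" -> "mvhxrc"
  "xtjkghfvvjr" -> "jkghfvvjr" -> "bcyzxnnbj" -> "bcyzxnnbj" -> "jbnnxzycb"
  "byzidngww" -> "zidngww" -> "ravfyoo" -> "rvfy" -> "yfvr"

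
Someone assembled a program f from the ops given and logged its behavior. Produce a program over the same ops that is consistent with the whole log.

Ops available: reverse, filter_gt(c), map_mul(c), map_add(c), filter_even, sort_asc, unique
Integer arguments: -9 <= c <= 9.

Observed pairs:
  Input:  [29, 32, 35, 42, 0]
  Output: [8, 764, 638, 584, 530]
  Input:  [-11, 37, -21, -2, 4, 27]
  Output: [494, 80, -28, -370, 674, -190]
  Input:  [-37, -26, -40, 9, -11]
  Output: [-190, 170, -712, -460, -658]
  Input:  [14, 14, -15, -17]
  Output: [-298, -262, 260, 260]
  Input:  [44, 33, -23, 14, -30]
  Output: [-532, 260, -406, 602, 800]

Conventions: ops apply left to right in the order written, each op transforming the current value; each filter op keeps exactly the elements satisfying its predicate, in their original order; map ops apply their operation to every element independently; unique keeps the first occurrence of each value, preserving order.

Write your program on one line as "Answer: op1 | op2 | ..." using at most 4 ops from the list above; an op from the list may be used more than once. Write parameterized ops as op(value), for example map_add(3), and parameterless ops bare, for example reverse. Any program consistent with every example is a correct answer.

map_mul(-9) | map_add(-4) | reverse | map_mul(-2)

Check, running the answer program on each example:
  [29, 32, 35, 42, 0] -> [-261, -288, -315, -378, 0] -> [-265, -292, -319, -382, -4] -> [-4, -382, -319, -292, -265] -> [8, 764, 638, 584, 530]
  [-11, 37, -21, -2, 4, 27] -> [99, -333, 189, 18, -36, -243] -> [95, -337, 185, 14, -40, -247] -> [-247, -40, 14, 185, -337, 95] -> [494, 80, -28, -370, 674, -190]
  [-37, -26, -40, 9, -11] -> [333, 234, 360, -81, 99] -> [329, 230, 356, -85, 95] -> [95, -85, 356, 230, 329] -> [-190, 170, -712, -460, -658]
  [14, 14, -15, -17] -> [-126, -126, 135, 153] -> [-130, -130, 131, 149] -> [149, 131, -130, -130] -> [-298, -262, 260, 260]
  [44, 33, -23, 14, -30] -> [-396, -297, 207, -126, 270] -> [-400, -301, 203, -130, 266] -> [266, -130, 203, -301, -400] -> [-532, 260, -406, 602, 800]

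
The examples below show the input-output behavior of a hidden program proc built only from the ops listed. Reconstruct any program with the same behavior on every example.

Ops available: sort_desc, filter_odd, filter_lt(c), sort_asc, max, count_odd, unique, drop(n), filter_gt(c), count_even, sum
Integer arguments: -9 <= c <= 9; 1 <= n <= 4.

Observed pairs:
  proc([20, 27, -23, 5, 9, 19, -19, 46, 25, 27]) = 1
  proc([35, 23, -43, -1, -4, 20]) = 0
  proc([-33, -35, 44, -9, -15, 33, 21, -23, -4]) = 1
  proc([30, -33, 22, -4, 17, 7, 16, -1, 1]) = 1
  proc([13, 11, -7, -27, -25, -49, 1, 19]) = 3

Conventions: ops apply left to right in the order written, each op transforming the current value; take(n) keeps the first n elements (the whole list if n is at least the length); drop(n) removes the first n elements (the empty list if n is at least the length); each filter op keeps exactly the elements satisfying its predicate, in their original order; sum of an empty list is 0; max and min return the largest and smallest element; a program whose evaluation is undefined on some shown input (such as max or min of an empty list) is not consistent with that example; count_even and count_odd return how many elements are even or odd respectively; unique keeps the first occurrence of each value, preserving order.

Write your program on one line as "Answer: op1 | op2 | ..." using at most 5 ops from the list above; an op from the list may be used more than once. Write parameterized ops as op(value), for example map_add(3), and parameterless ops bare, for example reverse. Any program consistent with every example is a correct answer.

filter_odd | drop(4) | sort_asc | filter_lt(5) | count_odd

Check, running the answer program on each example:
  [20, 27, -23, 5, 9, 19, -19, 46, 25, 27] -> [27, -23, 5, 9, 19, -19, 25, 27] -> [19, -19, 25, 27] -> [-19, 19, 25, 27] -> [-19] -> 1
  [35, 23, -43, -1, -4, 20] -> [35, 23, -43, -1] -> [] -> [] -> [] -> 0
  [-33, -35, 44, -9, -15, 33, 21, -23, -4] -> [-33, -35, -9, -15, 33, 21, -23] -> [33, 21, -23] -> [-23, 21, 33] -> [-23] -> 1
  [30, -33, 22, -4, 17, 7, 16, -1, 1] -> [-33, 17, 7, -1, 1] -> [1] -> [1] -> [1] -> 1
  [13, 11, -7, -27, -25, -49, 1, 19] -> [13, 11, -7, -27, -25, -49, 1, 19] -> [-25, -49, 1, 19] -> [-49, -25, 1, 19] -> [-49, -25, 1] -> 3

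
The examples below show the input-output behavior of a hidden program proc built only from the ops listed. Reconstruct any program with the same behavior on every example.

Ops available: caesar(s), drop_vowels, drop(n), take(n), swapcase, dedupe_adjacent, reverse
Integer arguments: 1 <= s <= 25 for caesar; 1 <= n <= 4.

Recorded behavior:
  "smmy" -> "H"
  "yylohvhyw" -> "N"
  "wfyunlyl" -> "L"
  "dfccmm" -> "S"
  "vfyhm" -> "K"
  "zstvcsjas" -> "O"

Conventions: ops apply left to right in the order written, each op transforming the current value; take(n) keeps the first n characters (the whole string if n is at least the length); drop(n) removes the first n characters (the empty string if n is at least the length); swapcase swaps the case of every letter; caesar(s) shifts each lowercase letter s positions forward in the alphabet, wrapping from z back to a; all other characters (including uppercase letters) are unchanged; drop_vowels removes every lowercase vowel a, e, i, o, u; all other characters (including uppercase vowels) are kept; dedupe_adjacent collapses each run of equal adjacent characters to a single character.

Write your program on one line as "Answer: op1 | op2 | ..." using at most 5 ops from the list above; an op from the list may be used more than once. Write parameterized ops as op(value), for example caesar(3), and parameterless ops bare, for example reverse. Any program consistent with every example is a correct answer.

take(1) | caesar(8) | caesar(8) | caesar(25) | swapcase

Check, running the answer program on each example:
  "smmy" -> "s" -> "a" -> "i" -> "h" -> "H"
  "yylohvhyw" -> "y" -> "g" -> "o" -> "n" -> "N"
  "wfyunlyl" -> "w" -> "e" -> "m" -> "l" -> "L"
  "dfccmm" -> "d" -> "l" -> "t" -> "s" -> "S"
  "vfyhm" -> "v" -> "d" -> "l" -> "k" -> "K"
  "zstvcsjas" -> "z" -> "h" -> "p" -> "o" -> "O"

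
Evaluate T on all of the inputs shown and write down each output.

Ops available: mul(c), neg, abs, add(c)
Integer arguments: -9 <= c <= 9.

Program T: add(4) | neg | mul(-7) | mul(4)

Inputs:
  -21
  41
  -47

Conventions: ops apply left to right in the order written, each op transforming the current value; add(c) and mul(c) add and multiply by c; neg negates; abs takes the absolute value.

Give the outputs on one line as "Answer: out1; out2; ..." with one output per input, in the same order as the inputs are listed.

Execution, op by op:
  -21 -> -17 -> 17 -> -119 -> -476
  41 -> 45 -> -45 -> 315 -> 1260
  -47 -> -43 -> 43 -> -301 -> -1204

-476; 1260; -1204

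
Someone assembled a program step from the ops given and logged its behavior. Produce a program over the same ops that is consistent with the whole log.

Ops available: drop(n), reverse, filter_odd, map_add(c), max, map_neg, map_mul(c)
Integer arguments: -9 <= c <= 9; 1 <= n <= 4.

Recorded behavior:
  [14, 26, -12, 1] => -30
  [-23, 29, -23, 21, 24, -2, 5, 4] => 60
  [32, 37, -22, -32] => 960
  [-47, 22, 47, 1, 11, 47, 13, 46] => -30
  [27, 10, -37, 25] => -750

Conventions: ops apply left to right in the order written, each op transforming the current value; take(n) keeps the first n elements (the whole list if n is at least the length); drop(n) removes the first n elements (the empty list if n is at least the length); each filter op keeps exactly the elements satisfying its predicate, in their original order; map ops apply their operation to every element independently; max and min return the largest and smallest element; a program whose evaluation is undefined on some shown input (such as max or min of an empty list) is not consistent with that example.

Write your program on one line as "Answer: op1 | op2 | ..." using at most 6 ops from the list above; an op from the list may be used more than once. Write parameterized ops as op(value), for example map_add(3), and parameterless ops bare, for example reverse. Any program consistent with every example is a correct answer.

map_mul(-5) | drop(3) | map_neg | map_mul(-6) | max

Check, running the answer program on each example:
  [14, 26, -12, 1] -> [-70, -130, 60, -5] -> [-5] -> [5] -> [-30] -> -30
  [-23, 29, -23, 21, 24, -2, 5, 4] -> [115, -145, 115, -105, -120, 10, -25, -20] -> [-105, -120, 10, -25, -20] -> [105, 120, -10, 25, 20] -> [-630, -720, 60, -150, -120] -> 60
  [32, 37, -22, -32] -> [-160, -185, 110, 160] -> [160] -> [-160] -> [960] -> 960
  [-47, 22, 47, 1, 11, 47, 13, 46] -> [235, -110, -235, -5, -55, -235, -65, -230] -> [-5, -55, -235, -65, -230] -> [5, 55, 235, 65, 230] -> [-30, -330, -1410, -390, -1380] -> -30
  [27, 10, -37, 25] -> [-135, -50, 185, -125] -> [-125] -> [125] -> [-750] -> -750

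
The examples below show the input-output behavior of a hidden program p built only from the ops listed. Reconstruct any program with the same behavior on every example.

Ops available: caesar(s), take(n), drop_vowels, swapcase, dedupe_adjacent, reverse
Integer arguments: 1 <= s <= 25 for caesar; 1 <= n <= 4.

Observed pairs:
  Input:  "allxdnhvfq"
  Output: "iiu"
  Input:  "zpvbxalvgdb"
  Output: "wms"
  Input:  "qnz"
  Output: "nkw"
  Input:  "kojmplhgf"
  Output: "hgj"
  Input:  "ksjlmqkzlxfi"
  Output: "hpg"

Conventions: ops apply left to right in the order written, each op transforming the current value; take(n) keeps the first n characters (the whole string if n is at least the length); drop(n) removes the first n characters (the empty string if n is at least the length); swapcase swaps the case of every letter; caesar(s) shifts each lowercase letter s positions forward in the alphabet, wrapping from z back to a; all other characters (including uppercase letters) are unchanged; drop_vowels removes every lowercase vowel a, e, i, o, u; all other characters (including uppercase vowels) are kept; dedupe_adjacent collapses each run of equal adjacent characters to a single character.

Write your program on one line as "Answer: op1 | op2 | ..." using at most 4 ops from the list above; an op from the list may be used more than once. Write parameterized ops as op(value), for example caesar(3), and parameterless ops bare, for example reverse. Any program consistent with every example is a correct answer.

drop_vowels | take(3) | caesar(23)

Check, running the answer program on each example:
  "allxdnhvfq" -> "llxdnhvfq" -> "llx" -> "iiu"
  "zpvbxalvgdb" -> "zpvbxlvgdb" -> "zpv" -> "wms"
  "qnz" -> "qnz" -> "qnz" -> "nkw"
  "kojmplhgf" -> "kjmplhgf" -> "kjm" -> "hgj"
  "ksjlmqkzlxfi" -> "ksjlmqkzlxf" -> "ksj" -> "hpg"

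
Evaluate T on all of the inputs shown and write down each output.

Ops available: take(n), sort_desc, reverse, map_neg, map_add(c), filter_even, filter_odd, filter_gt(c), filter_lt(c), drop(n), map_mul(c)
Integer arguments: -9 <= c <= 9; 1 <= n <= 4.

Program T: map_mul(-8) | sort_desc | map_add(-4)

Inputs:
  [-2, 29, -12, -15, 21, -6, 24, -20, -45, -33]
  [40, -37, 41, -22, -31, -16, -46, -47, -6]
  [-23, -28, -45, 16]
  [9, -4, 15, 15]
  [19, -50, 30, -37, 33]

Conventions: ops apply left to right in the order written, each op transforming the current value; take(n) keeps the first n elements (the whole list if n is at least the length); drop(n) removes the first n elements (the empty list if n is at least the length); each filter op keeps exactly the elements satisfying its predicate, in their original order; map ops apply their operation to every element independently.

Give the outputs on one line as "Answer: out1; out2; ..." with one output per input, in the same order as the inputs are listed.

[356, 260, 156, 116, 92, 44, 12, -172, -196, -236]; [372, 364, 292, 244, 172, 124, 44, -324, -332]; [356, 220, 180, -132]; [28, -76, -124, -124]; [396, 292, -156, -244, -268]

Execution, op by op:
  [-2, 29, -12, -15, 21, -6, 24, -20, -45, -33] -> [16, -232, 96, 120, -168, 48, -192, 160, 360, 264] -> [360, 264, 160, 120, 96, 48, 16, -168, -192, -232] -> [356, 260, 156, 116, 92, 44, 12, -172, -196, -236]
  [40, -37, 41, -22, -31, -16, -46, -47, -6] -> [-320, 296, -328, 176, 248, 128, 368, 376, 48] -> [376, 368, 296, 248, 176, 128, 48, -320, -328] -> [372, 364, 292, 244, 172, 124, 44, -324, -332]
  [-23, -28, -45, 16] -> [184, 224, 360, -128] -> [360, 224, 184, -128] -> [356, 220, 180, -132]
  [9, -4, 15, 15] -> [-72, 32, -120, -120] -> [32, -72, -120, -120] -> [28, -76, -124, -124]
  [19, -50, 30, -37, 33] -> [-152, 400, -240, 296, -264] -> [400, 296, -152, -240, -264] -> [396, 292, -156, -244, -268]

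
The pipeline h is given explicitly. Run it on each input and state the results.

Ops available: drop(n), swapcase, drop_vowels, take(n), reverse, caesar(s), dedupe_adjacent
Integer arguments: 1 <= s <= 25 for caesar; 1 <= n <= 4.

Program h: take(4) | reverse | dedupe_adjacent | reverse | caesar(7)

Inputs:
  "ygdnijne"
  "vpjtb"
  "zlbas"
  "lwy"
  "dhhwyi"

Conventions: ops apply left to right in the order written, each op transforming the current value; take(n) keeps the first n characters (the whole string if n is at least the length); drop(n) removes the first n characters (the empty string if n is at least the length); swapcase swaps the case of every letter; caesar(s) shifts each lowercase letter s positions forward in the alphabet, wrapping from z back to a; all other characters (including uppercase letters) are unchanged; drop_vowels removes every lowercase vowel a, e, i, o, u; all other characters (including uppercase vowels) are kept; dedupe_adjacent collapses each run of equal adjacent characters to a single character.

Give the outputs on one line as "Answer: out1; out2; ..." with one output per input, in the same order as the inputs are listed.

"fnku"; "cwqa"; "gsih"; "sdf"; "kod"

Execution, op by op:
  "ygdnijne" -> "ygdn" -> "ndgy" -> "ndgy" -> "ygdn" -> "fnku"
  "vpjtb" -> "vpjt" -> "tjpv" -> "tjpv" -> "vpjt" -> "cwqa"
  "zlbas" -> "zlba" -> "ablz" -> "ablz" -> "zlba" -> "gsih"
  "lwy" -> "lwy" -> "ywl" -> "ywl" -> "lwy" -> "sdf"
  "dhhwyi" -> "dhhw" -> "whhd" -> "whd" -> "dhw" -> "kod"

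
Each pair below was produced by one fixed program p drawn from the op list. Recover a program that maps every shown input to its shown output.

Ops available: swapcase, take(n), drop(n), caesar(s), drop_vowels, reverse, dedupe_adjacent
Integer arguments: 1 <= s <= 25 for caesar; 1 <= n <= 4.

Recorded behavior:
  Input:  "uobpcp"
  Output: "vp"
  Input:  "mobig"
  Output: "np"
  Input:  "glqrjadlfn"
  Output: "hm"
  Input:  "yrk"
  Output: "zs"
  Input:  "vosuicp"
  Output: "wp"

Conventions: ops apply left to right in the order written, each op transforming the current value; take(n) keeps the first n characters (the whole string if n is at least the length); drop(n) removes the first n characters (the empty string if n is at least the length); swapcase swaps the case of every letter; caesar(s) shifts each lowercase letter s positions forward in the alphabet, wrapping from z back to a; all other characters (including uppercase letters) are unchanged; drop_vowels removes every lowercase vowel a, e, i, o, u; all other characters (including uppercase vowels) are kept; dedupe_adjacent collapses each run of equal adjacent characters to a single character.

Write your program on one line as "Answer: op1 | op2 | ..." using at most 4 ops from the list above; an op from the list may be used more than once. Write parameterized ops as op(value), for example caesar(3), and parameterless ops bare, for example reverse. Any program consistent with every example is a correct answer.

caesar(24) | caesar(3) | drop_vowels | take(2)

Check, running the answer program on each example:
  "uobpcp" -> "smznan" -> "vpcqdq" -> "vpcqdq" -> "vp"
  "mobig" -> "kmzge" -> "npcjh" -> "npcjh" -> "np"
  "glqrjadlfn" -> "ejophybjdl" -> "hmrskbemgo" -> "hmrskbmg" -> "hm"
  "yrk" -> "wpi" -> "zsl" -> "zsl" -> "zs"
  "vosuicp" -> "tmqsgan" -> "wptvjdq" -> "wptvjdq" -> "wp"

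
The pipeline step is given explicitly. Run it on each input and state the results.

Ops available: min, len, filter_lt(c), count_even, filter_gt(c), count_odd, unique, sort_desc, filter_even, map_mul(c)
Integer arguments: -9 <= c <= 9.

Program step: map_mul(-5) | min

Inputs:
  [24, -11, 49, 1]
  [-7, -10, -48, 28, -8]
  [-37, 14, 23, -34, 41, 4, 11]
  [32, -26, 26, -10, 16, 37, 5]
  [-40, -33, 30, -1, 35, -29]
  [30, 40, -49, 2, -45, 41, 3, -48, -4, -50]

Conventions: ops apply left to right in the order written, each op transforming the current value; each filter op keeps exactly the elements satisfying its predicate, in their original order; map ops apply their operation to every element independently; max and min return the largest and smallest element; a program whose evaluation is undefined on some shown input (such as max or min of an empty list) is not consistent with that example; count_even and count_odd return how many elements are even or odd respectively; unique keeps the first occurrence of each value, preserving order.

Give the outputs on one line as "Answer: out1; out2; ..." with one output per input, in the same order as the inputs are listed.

-245; -140; -205; -185; -175; -205

Execution, op by op:
  [24, -11, 49, 1] -> [-120, 55, -245, -5] -> -245
  [-7, -10, -48, 28, -8] -> [35, 50, 240, -140, 40] -> -140
  [-37, 14, 23, -34, 41, 4, 11] -> [185, -70, -115, 170, -205, -20, -55] -> -205
  [32, -26, 26, -10, 16, 37, 5] -> [-160, 130, -130, 50, -80, -185, -25] -> -185
  [-40, -33, 30, -1, 35, -29] -> [200, 165, -150, 5, -175, 145] -> -175
  [30, 40, -49, 2, -45, 41, 3, -48, -4, -50] -> [-150, -200, 245, -10, 225, -205, -15, 240, 20, 250] -> -205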